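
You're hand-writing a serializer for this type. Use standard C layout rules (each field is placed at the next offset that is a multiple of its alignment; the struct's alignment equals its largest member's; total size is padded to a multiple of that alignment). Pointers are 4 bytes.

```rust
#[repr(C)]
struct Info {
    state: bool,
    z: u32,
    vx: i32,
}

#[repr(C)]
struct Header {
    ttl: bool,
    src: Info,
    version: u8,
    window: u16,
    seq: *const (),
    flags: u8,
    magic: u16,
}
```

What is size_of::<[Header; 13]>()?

Info: @0: state [1B, align 1] → 1; +3 pad (align 4); @4: z [4B, align 4] → 8; @8: vx [4B, align 4] → 12; size 12, align 4
@0: ttl [1B, align 1] → 1
+3 pad (align 4)
@4: src [12B, align 4] → 16
@16: version [1B, align 1] → 17
+1 pad (align 2)
@18: window [2B, align 2] → 20
@20: seq [4B, align 4] → 24
@24: flags [1B, align 1] → 25
+1 pad (align 2)
@26: magic [2B, align 2] → 28
size 28, align 4
array of 13: 13 × 28 = 364

364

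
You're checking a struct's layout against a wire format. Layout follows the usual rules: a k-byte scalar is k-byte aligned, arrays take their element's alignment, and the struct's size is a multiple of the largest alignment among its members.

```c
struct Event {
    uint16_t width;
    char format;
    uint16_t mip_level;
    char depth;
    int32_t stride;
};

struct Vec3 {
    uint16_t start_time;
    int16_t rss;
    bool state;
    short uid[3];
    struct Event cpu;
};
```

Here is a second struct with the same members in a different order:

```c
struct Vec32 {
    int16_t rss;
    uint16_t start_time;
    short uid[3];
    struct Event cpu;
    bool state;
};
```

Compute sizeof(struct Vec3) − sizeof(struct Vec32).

-4

Event: 0..2  width  (2B, 2-aligned); 2..3  format  (1B, 1-aligned); 3..4  -- padding (1B); 4..6  mip_level  (2B, 2-aligned); 6..7  depth  (1B, 1-aligned); 7..8  -- padding (1B); 8..12  stride  (4B, 4-aligned); sizeof = 12, alignof = 4
0..2  start_time  (2B, 2-aligned)
2..4  rss  (2B, 2-aligned)
4..5  state  (1B, 1-aligned)
5..6  -- padding (1B)
6..12  uid  (6B, 2-aligned)
12..24  cpu  (12B, 4-aligned)
sizeof = 24, alignof = 4
— Vec32 —
0..2  rss  (2B, 2-aligned)
2..4  start_time  (2B, 2-aligned)
4..10  uid  (6B, 2-aligned)
10..12  -- padding (2B)
12..24  cpu  (12B, 4-aligned)
24..25  state  (1B, 1-aligned)
25..28  -- tail padding (3B)
sizeof = 28, alignof = 4
24 − 28 = -4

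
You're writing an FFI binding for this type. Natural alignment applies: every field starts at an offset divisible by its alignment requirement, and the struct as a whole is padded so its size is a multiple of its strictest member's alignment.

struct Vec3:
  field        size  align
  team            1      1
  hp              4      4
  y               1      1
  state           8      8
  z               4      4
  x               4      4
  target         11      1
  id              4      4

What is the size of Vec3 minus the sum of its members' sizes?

11

0..1  team  (1B, 1-aligned)
1..4  -- padding (3B)
4..8  hp  (4B, 4-aligned)
8..9  y  (1B, 1-aligned)
9..16  -- padding (7B)
16..24  state  (8B, 8-aligned)
24..28  z  (4B, 4-aligned)
28..32  x  (4B, 4-aligned)
32..43  target  (11B, 1-aligned)
43..44  -- padding (1B)
44..48  id  (4B, 4-aligned)
sizeof = 48, alignof = 8
data bytes 37, size 48 → padding 11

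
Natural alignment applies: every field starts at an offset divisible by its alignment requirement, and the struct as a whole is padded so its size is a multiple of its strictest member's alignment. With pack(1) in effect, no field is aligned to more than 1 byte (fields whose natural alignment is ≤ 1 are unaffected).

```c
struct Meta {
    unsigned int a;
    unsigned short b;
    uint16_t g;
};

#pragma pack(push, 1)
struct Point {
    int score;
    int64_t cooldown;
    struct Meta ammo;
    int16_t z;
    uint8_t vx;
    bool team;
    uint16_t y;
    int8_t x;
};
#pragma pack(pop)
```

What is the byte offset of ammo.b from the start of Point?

Meta: @0: a [4B, align 4] → 4; @4: b [2B, align 2] → 6; @6: g [2B, align 2] → 8; size 8, align 4
@0: score [4B, align 1] → 4
@4: cooldown [8B, align 1] → 12
@12: ammo [8B, align 1] → 20
within Meta: b at 4
12 + 4 = 16

16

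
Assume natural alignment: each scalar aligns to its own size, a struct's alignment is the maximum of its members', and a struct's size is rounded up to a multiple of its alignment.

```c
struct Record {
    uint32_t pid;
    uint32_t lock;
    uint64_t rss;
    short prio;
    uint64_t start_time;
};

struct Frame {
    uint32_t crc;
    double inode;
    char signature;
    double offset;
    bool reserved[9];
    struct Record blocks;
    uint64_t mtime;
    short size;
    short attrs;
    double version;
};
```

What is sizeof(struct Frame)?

Record: 0..4  pid  (4B, 4-aligned); 4..8  lock  (4B, 4-aligned); 8..16  rss  (8B, 8-aligned); 16..18  prio  (2B, 2-aligned); 18..24  -- padding (6B); 24..32  start_time  (8B, 8-aligned); sizeof = 32, alignof = 8
0..4  crc  (4B, 4-aligned)
4..8  -- padding (4B)
8..16  inode  (8B, 8-aligned)
16..17  signature  (1B, 1-aligned)
17..24  -- padding (7B)
24..32  offset  (8B, 8-aligned)
32..41  reserved  (9B, 1-aligned)
41..48  -- padding (7B)
48..80  blocks  (32B, 8-aligned)
80..88  mtime  (8B, 8-aligned)
88..90  size  (2B, 2-aligned)
90..92  attrs  (2B, 2-aligned)
92..96  -- padding (4B)
96..104  version  (8B, 8-aligned)
sizeof = 104, alignof = 8

104 bytes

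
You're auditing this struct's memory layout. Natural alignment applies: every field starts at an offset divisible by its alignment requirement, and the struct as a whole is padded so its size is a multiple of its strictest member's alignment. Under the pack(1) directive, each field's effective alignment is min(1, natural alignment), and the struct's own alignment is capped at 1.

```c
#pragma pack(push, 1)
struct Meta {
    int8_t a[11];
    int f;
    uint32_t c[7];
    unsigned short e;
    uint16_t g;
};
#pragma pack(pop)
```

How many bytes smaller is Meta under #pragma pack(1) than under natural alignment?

natural layout:
  a at 0 (size 11, align 1) → ends 11
  pad 1 to align 4 for f
  f at 12 (size 4, align 4) → ends 16
  c at 16 (size 28, align 4) → ends 44
  e at 44 (size 2, align 2) → ends 46
  g at 46 (size 2, align 2) → ends 48
  total 48 bytes, alignment 4
packed(1) layout:
  a at 0 (size 11, align 1) → ends 11
  f at 11 (size 4, align 1) → ends 15
  c at 15 (size 28, align 1) → ends 43
  e at 43 (size 2, align 1) → ends 45
  g at 45 (size 2, align 1) → ends 47
  total 47 bytes, alignment 1
48 − 47 = 1

1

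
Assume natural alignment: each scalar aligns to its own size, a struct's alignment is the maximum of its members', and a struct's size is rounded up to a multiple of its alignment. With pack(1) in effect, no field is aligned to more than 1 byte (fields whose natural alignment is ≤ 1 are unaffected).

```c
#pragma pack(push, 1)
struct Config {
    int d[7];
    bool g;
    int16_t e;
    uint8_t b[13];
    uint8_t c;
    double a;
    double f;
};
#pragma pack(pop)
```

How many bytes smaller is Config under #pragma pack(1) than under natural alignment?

natural layout:
  0..28  d  (28B, 4-aligned)
  28..29  g  (1B, 1-aligned)
  29..30  -- padding (1B)
  30..32  e  (2B, 2-aligned)
  32..45  b  (13B, 1-aligned)
  45..46  c  (1B, 1-aligned)
  46..48  -- padding (2B)
  48..56  a  (8B, 8-aligned)
  56..64  f  (8B, 8-aligned)
  sizeof = 64, alignof = 8
packed(1) layout:
  0..28  d  (28B, 1-aligned)
  28..29  g  (1B, 1-aligned)
  29..31  e  (2B, 1-aligned)
  31..44  b  (13B, 1-aligned)
  44..45  c  (1B, 1-aligned)
  45..53  a  (8B, 1-aligned)
  53..61  f  (8B, 1-aligned)
  sizeof = 61, alignof = 1
64 − 61 = 3

3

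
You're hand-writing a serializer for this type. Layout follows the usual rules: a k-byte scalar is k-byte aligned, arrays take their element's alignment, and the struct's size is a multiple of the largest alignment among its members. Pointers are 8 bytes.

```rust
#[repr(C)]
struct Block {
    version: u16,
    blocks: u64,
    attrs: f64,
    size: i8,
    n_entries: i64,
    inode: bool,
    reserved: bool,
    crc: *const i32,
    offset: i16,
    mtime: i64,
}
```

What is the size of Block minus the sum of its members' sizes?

0..2  version  (2B, 2-aligned)
2..8  -- padding (6B)
8..16  blocks  (8B, 8-aligned)
16..24  attrs  (8B, 8-aligned)
24..25  size  (1B, 1-aligned)
25..32  -- padding (7B)
32..40  n_entries  (8B, 8-aligned)
40..41  inode  (1B, 1-aligned)
41..42  reserved  (1B, 1-aligned)
42..48  -- padding (6B)
48..56  crc  (8B, 8-aligned)
56..58  offset  (2B, 2-aligned)
58..64  -- padding (6B)
64..72  mtime  (8B, 8-aligned)
sizeof = 72, alignof = 8
data bytes 47, size 72 → padding 25

25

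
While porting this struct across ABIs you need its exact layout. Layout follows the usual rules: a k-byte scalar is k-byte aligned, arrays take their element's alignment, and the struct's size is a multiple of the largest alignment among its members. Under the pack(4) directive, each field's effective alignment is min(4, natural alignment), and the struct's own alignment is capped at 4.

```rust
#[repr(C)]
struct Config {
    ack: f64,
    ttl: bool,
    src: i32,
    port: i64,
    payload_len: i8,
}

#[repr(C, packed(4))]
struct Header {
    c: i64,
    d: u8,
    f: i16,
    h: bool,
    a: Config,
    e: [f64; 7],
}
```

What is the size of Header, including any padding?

Config: @0: ack [8B, align 8] → 8; @8: ttl [1B, align 1] → 9; +3 pad (align 4); @12: src [4B, align 4] → 16; @16: port [8B, align 8] → 24; @24: payload_len [1B, align 1] → 25; +7 tail pad (align 8); size 32, align 8
@0: c [8B, align 4] → 8
@8: d [1B, align 1] → 9
+1 pad (align 2)
@10: f [2B, align 2] → 12
@12: h [1B, align 1] → 13
+3 pad (align 4)
@16: a [32B, align 4] → 48
@48: e [56B, align 4] → 104
size 104, align 4

104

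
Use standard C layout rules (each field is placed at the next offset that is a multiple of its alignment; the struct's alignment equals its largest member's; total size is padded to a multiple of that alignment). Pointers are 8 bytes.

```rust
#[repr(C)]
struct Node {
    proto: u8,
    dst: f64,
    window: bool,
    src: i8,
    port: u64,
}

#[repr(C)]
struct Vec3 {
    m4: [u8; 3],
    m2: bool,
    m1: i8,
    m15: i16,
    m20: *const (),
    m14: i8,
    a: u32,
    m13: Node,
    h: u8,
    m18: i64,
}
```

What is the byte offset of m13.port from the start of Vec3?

48

Node: 0..1  proto  (1B, 1-aligned); 1..8  -- padding (7B); 8..16  dst  (8B, 8-aligned); 16..17  window  (1B, 1-aligned); 17..18  src  (1B, 1-aligned); 18..24  -- padding (6B); 24..32  port  (8B, 8-aligned); sizeof = 32, alignof = 8
0..3  m4  (3B, 1-aligned)
3..4  m2  (1B, 1-aligned)
4..5  m1  (1B, 1-aligned)
5..6  -- padding (1B)
6..8  m15  (2B, 2-aligned)
8..16  m20  (8B, 8-aligned)
16..17  m14  (1B, 1-aligned)
17..20  -- padding (3B)
20..24  a  (4B, 4-aligned)
24..56  m13  (32B, 8-aligned)
within Node: port at 24
24 + 24 = 48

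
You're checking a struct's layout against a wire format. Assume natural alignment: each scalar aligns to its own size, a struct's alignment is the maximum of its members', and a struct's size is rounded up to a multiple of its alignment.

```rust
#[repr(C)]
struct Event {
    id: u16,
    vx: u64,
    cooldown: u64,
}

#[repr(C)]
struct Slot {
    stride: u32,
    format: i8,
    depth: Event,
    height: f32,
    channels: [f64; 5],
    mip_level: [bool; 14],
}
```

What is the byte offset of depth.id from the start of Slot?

8

Event: id at 0 (size 2, align 2) → ends 2; pad 6 to align 8 for vx; vx at 8 (size 8, align 8) → ends 16; cooldown at 16 (size 8, align 8) → ends 24; total 24 bytes, alignment 8
stride at 0 (size 4, align 4) → ends 4
format at 4 (size 1, align 1) → ends 5
pad 3 to align 8 for depth
depth at 8 (size 24, align 8) → ends 32
within Event: id at 0
8 + 0 = 8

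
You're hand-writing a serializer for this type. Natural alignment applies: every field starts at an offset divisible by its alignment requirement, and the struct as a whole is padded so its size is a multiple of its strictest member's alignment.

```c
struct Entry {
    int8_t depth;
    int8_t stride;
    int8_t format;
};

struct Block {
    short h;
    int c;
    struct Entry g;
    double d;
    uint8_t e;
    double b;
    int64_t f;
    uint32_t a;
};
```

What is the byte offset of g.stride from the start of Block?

9

Entry: depth at 0 (size 1, align 1) → ends 1; stride at 1 (size 1, align 1) → ends 2; format at 2 (size 1, align 1) → ends 3; total 3 bytes, alignment 1
h at 0 (size 2, align 2) → ends 2
pad 2 to align 4 for c
c at 4 (size 4, align 4) → ends 8
g at 8 (size 3, align 1) → ends 11
within Entry: stride at 1
8 + 1 = 9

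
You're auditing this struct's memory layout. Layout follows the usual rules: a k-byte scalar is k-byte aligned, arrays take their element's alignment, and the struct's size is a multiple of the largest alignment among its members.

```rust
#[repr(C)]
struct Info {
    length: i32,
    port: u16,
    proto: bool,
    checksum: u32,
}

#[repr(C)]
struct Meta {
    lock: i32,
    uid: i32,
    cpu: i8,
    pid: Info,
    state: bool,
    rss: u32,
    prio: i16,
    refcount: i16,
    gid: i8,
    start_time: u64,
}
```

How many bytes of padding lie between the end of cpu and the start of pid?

Info: @0: length [4B, align 4] → 4; @4: port [2B, align 2] → 6; @6: proto [1B, align 1] → 7; +1 pad (align 4); @8: checksum [4B, align 4] → 12; size 12, align 4
@0: lock [4B, align 4] → 4
@4: uid [4B, align 4] → 8
@8: cpu [1B, align 1] → 9
+3 pad (align 4)
@12: pid [12B, align 4] → 24

3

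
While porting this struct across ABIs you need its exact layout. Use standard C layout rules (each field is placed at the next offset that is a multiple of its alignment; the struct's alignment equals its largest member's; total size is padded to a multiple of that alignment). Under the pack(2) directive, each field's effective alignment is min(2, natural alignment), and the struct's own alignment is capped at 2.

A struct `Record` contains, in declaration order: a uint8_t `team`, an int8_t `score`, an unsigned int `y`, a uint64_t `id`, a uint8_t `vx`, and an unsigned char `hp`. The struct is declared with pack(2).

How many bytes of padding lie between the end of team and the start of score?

0

@0: team [1B, align 1] → 1
@1: score [1B, align 1] → 2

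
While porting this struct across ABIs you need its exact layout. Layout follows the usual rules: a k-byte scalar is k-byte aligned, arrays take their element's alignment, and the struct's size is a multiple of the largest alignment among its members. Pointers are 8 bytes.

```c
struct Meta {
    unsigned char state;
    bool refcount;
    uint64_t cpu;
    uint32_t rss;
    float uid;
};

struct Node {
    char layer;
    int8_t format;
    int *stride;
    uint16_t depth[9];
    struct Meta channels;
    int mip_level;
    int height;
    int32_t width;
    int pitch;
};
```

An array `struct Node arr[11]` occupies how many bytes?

Meta: state at 0 (size 1, align 1) → ends 1; refcount at 1 (size 1, align 1) → ends 2; pad 6 to align 8 for cpu; cpu at 8 (size 8, align 8) → ends 16; rss at 16 (size 4, align 4) → ends 20; uid at 20 (size 4, align 4) → ends 24; total 24 bytes, alignment 8
layer at 0 (size 1, align 1) → ends 1
format at 1 (size 1, align 1) → ends 2
pad 6 to align 8 for stride
stride at 8 (size 8, align 8) → ends 16
depth at 16 (size 18, align 2) → ends 34
pad 6 to align 8 for channels
channels at 40 (size 24, align 8) → ends 64
mip_level at 64 (size 4, align 4) → ends 68
height at 68 (size 4, align 4) → ends 72
width at 72 (size 4, align 4) → ends 76
pitch at 76 (size 4, align 4) → ends 80
total 80 bytes, alignment 8
array of 11: 11 × 80 = 880

880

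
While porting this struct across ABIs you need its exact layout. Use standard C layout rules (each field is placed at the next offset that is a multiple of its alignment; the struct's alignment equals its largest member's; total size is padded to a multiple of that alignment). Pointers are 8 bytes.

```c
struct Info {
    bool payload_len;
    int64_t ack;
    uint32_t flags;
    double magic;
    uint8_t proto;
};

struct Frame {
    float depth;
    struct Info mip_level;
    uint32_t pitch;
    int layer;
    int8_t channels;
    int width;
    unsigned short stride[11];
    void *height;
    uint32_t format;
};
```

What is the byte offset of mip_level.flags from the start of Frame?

24

Info: @0: payload_len [1B, align 1] → 1; +7 pad (align 8); @8: ack [8B, align 8] → 16; @16: flags [4B, align 4] → 20; +4 pad (align 8); @24: magic [8B, align 8] → 32; @32: proto [1B, align 1] → 33; +7 tail pad (align 8); size 40, align 8
@0: depth [4B, align 4] → 4
+4 pad (align 8)
@8: mip_level [40B, align 8] → 48
within Info: flags at 16
8 + 16 = 24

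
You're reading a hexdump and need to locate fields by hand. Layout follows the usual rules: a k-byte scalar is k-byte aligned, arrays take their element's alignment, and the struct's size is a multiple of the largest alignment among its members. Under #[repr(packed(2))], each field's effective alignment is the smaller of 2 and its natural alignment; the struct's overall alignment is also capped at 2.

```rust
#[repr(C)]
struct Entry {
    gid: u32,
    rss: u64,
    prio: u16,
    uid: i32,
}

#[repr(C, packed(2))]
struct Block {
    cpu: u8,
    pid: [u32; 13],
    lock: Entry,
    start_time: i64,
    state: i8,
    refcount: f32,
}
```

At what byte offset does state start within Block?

86

Entry: @0: gid [4B, align 4] → 4; +4 pad (align 8); @8: rss [8B, align 8] → 16; @16: prio [2B, align 2] → 18; +2 pad (align 4); @20: uid [4B, align 4] → 24; size 24, align 8
@0: cpu [1B, align 1] → 1
+1 pad (align 2)
@2: pid [52B, align 2] → 54
@54: lock [24B, align 2] → 78
@78: start_time [8B, align 2] → 86
@86: state [1B, align 1] → 87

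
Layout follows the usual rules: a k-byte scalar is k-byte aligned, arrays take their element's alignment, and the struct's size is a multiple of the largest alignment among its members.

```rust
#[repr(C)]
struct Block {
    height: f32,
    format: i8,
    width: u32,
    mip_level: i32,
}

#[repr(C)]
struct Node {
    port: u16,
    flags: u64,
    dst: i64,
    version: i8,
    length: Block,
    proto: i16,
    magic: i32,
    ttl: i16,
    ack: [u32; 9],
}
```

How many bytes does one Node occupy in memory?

Block: 0..4  height  (4B, 4-aligned); 4..5  format  (1B, 1-aligned); 5..8  -- padding (3B); 8..12  width  (4B, 4-aligned); 12..16  mip_level  (4B, 4-aligned); sizeof = 16, alignof = 4
0..2  port  (2B, 2-aligned)
2..8  -- padding (6B)
8..16  flags  (8B, 8-aligned)
16..24  dst  (8B, 8-aligned)
24..25  version  (1B, 1-aligned)
25..28  -- padding (3B)
28..44  length  (16B, 4-aligned)
44..46  proto  (2B, 2-aligned)
46..48  -- padding (2B)
48..52  magic  (4B, 4-aligned)
52..54  ttl  (2B, 2-aligned)
54..56  -- padding (2B)
56..92  ack  (36B, 4-aligned)
92..96  -- tail padding (4B)
sizeof = 96, alignof = 8

96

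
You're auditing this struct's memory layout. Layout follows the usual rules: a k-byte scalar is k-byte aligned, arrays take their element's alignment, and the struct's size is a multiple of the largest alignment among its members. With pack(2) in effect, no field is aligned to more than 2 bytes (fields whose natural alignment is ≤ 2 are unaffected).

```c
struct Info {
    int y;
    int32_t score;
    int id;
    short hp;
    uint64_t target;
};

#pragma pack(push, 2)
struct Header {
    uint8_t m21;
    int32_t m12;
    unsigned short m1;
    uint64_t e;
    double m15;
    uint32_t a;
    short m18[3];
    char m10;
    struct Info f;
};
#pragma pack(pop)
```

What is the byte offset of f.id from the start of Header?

44

Info: y at 0 (size 4, align 4) → ends 4; score at 4 (size 4, align 4) → ends 8; id at 8 (size 4, align 4) → ends 12; hp at 12 (size 2, align 2) → ends 14; pad 2 to align 8 for target; target at 16 (size 8, align 8) → ends 24; total 24 bytes, alignment 8
m21 at 0 (size 1, align 1) → ends 1
pad 1 to align 2 for m12
m12 at 2 (size 4, align 2) → ends 6
m1 at 6 (size 2, align 2) → ends 8
e at 8 (size 8, align 2) → ends 16
m15 at 16 (size 8, align 2) → ends 24
a at 24 (size 4, align 2) → ends 28
m18 at 28 (size 6, align 2) → ends 34
m10 at 34 (size 1, align 1) → ends 35
pad 1 to align 2 for f
f at 36 (size 24, align 2) → ends 60
within Info: id at 8
36 + 8 = 44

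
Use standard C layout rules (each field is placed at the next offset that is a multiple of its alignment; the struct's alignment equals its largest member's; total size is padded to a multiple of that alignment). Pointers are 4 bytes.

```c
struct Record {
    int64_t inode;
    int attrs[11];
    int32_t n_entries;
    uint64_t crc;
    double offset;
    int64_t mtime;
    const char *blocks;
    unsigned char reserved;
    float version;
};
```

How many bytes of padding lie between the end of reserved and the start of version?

inode at 0 (size 8, align 8) → ends 8
attrs at 8 (size 44, align 4) → ends 52
n_entries at 52 (size 4, align 4) → ends 56
crc at 56 (size 8, align 8) → ends 64
offset at 64 (size 8, align 8) → ends 72
mtime at 72 (size 8, align 8) → ends 80
blocks at 80 (size 4, align 4) → ends 84
reserved at 84 (size 1, align 1) → ends 85
pad 3 to align 4 for version
version at 88 (size 4, align 4) → ends 92

3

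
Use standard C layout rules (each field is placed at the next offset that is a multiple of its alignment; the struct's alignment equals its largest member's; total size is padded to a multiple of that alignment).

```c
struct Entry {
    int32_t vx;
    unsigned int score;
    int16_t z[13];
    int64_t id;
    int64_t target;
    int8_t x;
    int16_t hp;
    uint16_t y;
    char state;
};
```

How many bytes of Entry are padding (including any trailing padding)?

@0: vx [4B, align 4] → 4
@4: score [4B, align 4] → 8
@8: z [26B, align 2] → 34
+6 pad (align 8)
@40: id [8B, align 8] → 48
@48: target [8B, align 8] → 56
@56: x [1B, align 1] → 57
+1 pad (align 2)
@58: hp [2B, align 2] → 60
@60: y [2B, align 2] → 62
@62: state [1B, align 1] → 63
+1 tail pad (align 8)
size 64, align 8
data bytes 56, size 64 → padding 8

8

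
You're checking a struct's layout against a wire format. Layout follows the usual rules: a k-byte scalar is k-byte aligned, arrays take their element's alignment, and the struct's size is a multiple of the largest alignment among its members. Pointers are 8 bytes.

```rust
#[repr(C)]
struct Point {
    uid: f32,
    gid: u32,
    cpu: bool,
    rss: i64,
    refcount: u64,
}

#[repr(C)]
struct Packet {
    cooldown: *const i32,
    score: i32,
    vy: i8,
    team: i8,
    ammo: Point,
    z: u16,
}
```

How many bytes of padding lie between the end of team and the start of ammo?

Point: 0..4  uid  (4B, 4-aligned); 4..8  gid  (4B, 4-aligned); 8..9  cpu  (1B, 1-aligned); 9..16  -- padding (7B); 16..24  rss  (8B, 8-aligned); 24..32  refcount  (8B, 8-aligned); sizeof = 32, alignof = 8
0..8  cooldown  (8B, 8-aligned)
8..12  score  (4B, 4-aligned)
12..13  vy  (1B, 1-aligned)
13..14  team  (1B, 1-aligned)
14..16  -- padding (2B)
16..48  ammo  (32B, 8-aligned)

2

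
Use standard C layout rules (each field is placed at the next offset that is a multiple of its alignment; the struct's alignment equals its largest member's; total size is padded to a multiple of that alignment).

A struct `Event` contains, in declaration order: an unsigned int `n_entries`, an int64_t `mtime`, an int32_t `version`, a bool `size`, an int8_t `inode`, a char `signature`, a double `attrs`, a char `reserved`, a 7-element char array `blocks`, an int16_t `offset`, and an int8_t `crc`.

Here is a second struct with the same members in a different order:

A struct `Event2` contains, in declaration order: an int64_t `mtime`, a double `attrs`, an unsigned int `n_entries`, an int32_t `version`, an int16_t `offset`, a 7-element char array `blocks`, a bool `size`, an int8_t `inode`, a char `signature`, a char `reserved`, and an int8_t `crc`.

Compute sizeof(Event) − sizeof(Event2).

@0: n_entries [4B, align 4] → 4
+4 pad (align 8)
@8: mtime [8B, align 8] → 16
@16: version [4B, align 4] → 20
@20: size [1B, align 1] → 21
@21: inode [1B, align 1] → 22
@22: signature [1B, align 1] → 23
+1 pad (align 8)
@24: attrs [8B, align 8] → 32
@32: reserved [1B, align 1] → 33
@33: blocks [7B, align 1] → 40
@40: offset [2B, align 2] → 42
@42: crc [1B, align 1] → 43
+5 tail pad (align 8)
size 48, align 8
— Event2 —
@0: mtime [8B, align 8] → 8
@8: attrs [8B, align 8] → 16
@16: n_entries [4B, align 4] → 20
@20: version [4B, align 4] → 24
@24: offset [2B, align 2] → 26
@26: blocks [7B, align 1] → 33
@33: size [1B, align 1] → 34
@34: inode [1B, align 1] → 35
@35: signature [1B, align 1] → 36
@36: reserved [1B, align 1] → 37
@37: crc [1B, align 1] → 38
+2 tail pad (align 8)
size 40, align 8
48 − 40 = 8

8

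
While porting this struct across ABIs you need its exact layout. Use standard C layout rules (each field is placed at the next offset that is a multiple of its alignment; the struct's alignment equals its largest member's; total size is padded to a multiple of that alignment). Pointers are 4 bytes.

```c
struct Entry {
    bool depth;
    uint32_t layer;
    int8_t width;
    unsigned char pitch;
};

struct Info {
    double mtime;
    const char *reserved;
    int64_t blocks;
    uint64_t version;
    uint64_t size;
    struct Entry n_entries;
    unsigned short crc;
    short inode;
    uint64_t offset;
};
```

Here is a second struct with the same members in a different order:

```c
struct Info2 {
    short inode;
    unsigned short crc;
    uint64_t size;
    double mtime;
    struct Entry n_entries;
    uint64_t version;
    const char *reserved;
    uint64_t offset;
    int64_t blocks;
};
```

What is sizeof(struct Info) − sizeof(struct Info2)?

-8

Entry: @0: depth [1B, align 1] → 1; +3 pad (align 4); @4: layer [4B, align 4] → 8; @8: width [1B, align 1] → 9; @9: pitch [1B, align 1] → 10; +2 tail pad (align 4); size 12, align 4
@0: mtime [8B, align 8] → 8
@8: reserved [4B, align 4] → 12
+4 pad (align 8)
@16: blocks [8B, align 8] → 24
@24: version [8B, align 8] → 32
@32: size [8B, align 8] → 40
@40: n_entries [12B, align 4] → 52
@52: crc [2B, align 2] → 54
@54: inode [2B, align 2] → 56
@56: offset [8B, align 8] → 64
size 64, align 8
— Info2 —
@0: inode [2B, align 2] → 2
@2: crc [2B, align 2] → 4
+4 pad (align 8)
@8: size [8B, align 8] → 16
@16: mtime [8B, align 8] → 24
@24: n_entries [12B, align 4] → 36
+4 pad (align 8)
@40: version [8B, align 8] → 48
@48: reserved [4B, align 4] → 52
+4 pad (align 8)
@56: offset [8B, align 8] → 64
@64: blocks [8B, align 8] → 72
size 72, align 8
64 − 72 = -8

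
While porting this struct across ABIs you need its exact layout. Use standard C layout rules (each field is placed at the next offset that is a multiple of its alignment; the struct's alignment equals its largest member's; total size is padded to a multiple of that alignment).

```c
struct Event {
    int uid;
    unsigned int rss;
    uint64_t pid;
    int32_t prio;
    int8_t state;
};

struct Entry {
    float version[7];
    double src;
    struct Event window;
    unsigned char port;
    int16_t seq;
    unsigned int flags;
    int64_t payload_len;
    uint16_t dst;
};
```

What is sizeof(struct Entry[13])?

1144

Event: uid at 0 (size 4, align 4) → ends 4; rss at 4 (size 4, align 4) → ends 8; pid at 8 (size 8, align 8) → ends 16; prio at 16 (size 4, align 4) → ends 20; state at 20 (size 1, align 1) → ends 21; tail pad 3 to reach multiple of 8; total 24 bytes, alignment 8
version at 0 (size 28, align 4) → ends 28
pad 4 to align 8 for src
src at 32 (size 8, align 8) → ends 40
window at 40 (size 24, align 8) → ends 64
port at 64 (size 1, align 1) → ends 65
pad 1 to align 2 for seq
seq at 66 (size 2, align 2) → ends 68
flags at 68 (size 4, align 4) → ends 72
payload_len at 72 (size 8, align 8) → ends 80
dst at 80 (size 2, align 2) → ends 82
tail pad 6 to reach multiple of 8
total 88 bytes, alignment 8
array of 13: 13 × 88 = 1144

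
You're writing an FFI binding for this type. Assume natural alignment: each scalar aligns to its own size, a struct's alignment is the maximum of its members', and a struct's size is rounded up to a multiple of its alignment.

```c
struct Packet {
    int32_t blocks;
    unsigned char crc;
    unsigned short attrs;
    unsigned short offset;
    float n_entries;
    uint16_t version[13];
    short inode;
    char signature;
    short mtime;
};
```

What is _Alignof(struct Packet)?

member alignments: blocks=4, crc=1, attrs=2, offset=2, n_entries=4, version=2, inode=2, signature=1, mtime=2
max = 4

4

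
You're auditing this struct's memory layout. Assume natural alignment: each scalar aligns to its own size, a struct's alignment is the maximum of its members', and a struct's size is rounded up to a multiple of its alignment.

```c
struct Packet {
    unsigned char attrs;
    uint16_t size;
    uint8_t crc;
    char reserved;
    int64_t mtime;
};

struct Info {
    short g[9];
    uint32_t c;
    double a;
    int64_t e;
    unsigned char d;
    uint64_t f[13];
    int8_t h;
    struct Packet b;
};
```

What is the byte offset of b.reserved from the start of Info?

Packet: attrs at 0 (size 1, align 1) → ends 1; pad 1 to align 2 for size; size at 2 (size 2, align 2) → ends 4; crc at 4 (size 1, align 1) → ends 5; reserved at 5 (size 1, align 1) → ends 6; pad 2 to align 8 for mtime; mtime at 8 (size 8, align 8) → ends 16; total 16 bytes, alignment 8
g at 0 (size 18, align 2) → ends 18
pad 2 to align 4 for c
c at 20 (size 4, align 4) → ends 24
a at 24 (size 8, align 8) → ends 32
e at 32 (size 8, align 8) → ends 40
d at 40 (size 1, align 1) → ends 41
pad 7 to align 8 for f
f at 48 (size 104, align 8) → ends 152
h at 152 (size 1, align 1) → ends 153
pad 7 to align 8 for b
b at 160 (size 16, align 8) → ends 176
within Packet: reserved at 5
160 + 5 = 165

165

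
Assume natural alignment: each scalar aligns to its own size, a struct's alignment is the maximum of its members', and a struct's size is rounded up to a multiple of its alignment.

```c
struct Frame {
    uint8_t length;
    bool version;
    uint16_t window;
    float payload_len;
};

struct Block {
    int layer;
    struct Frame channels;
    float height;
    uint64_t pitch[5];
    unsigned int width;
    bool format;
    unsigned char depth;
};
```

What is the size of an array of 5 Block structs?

320

Frame: length at 0 (size 1, align 1) → ends 1; version at 1 (size 1, align 1) → ends 2; window at 2 (size 2, align 2) → ends 4; payload_len at 4 (size 4, align 4) → ends 8; total 8 bytes, alignment 4
layer at 0 (size 4, align 4) → ends 4
channels at 4 (size 8, align 4) → ends 12
height at 12 (size 4, align 4) → ends 16
pitch at 16 (size 40, align 8) → ends 56
width at 56 (size 4, align 4) → ends 60
format at 60 (size 1, align 1) → ends 61
depth at 61 (size 1, align 1) → ends 62
tail pad 2 to reach multiple of 8
total 64 bytes, alignment 8
array of 5: 5 × 64 = 320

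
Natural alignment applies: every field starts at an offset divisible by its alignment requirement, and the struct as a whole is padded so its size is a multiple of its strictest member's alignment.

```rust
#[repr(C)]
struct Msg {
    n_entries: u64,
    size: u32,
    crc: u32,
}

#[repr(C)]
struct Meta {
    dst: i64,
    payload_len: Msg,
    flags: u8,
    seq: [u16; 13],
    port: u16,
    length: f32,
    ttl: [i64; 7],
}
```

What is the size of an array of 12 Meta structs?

1440

Msg: 0..8  n_entries  (8B, 8-aligned); 8..12  size  (4B, 4-aligned); 12..16  crc  (4B, 4-aligned); sizeof = 16, alignof = 8
0..8  dst  (8B, 8-aligned)
8..24  payload_len  (16B, 8-aligned)
24..25  flags  (1B, 1-aligned)
25..26  -- padding (1B)
26..52  seq  (26B, 2-aligned)
52..54  port  (2B, 2-aligned)
54..56  -- padding (2B)
56..60  length  (4B, 4-aligned)
60..64  -- padding (4B)
64..120  ttl  (56B, 8-aligned)
sizeof = 120, alignof = 8
array of 12: 12 × 120 = 1440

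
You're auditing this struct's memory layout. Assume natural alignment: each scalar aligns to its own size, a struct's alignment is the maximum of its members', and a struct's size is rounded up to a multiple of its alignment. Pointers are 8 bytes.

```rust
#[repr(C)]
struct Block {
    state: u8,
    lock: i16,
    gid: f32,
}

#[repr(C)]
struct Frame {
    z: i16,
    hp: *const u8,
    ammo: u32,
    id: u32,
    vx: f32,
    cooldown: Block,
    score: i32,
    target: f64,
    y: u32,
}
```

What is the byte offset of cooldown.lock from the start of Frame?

Block: state at 0 (size 1, align 1) → ends 1; pad 1 to align 2 for lock; lock at 2 (size 2, align 2) → ends 4; gid at 4 (size 4, align 4) → ends 8; total 8 bytes, alignment 4
z at 0 (size 2, align 2) → ends 2
pad 6 to align 8 for hp
hp at 8 (size 8, align 8) → ends 16
ammo at 16 (size 4, align 4) → ends 20
id at 20 (size 4, align 4) → ends 24
vx at 24 (size 4, align 4) → ends 28
cooldown at 28 (size 8, align 4) → ends 36
within Block: lock at 2
28 + 2 = 30

30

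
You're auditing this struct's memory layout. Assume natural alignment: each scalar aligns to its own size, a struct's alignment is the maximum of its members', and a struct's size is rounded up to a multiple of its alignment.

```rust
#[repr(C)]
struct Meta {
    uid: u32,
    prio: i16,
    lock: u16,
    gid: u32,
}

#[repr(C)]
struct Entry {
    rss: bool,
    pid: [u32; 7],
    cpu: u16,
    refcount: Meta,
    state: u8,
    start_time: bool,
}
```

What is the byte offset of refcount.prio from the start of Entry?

Meta: @0: uid [4B, align 4] → 4; @4: prio [2B, align 2] → 6; @6: lock [2B, align 2] → 8; @8: gid [4B, align 4] → 12; size 12, align 4
@0: rss [1B, align 1] → 1
+3 pad (align 4)
@4: pid [28B, align 4] → 32
@32: cpu [2B, align 2] → 34
+2 pad (align 4)
@36: refcount [12B, align 4] → 48
within Meta: prio at 4
36 + 4 = 40

40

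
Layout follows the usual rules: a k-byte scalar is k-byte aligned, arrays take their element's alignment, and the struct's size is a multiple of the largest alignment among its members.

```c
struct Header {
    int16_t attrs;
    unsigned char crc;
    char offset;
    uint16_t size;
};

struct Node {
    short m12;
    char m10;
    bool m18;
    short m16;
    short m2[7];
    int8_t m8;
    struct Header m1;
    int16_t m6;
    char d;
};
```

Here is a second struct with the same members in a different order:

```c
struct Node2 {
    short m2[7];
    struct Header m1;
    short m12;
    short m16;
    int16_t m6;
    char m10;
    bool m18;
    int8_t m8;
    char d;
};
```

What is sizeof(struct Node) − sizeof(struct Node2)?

Header: attrs at 0 (size 2, align 2) → ends 2; crc at 2 (size 1, align 1) → ends 3; offset at 3 (size 1, align 1) → ends 4; size at 4 (size 2, align 2) → ends 6; total 6 bytes, alignment 2
m12 at 0 (size 2, align 2) → ends 2
m10 at 2 (size 1, align 1) → ends 3
m18 at 3 (size 1, align 1) → ends 4
m16 at 4 (size 2, align 2) → ends 6
m2 at 6 (size 14, align 2) → ends 20
m8 at 20 (size 1, align 1) → ends 21
pad 1 to align 2 for m1
m1 at 22 (size 6, align 2) → ends 28
m6 at 28 (size 2, align 2) → ends 30
d at 30 (size 1, align 1) → ends 31
tail pad 1 to reach multiple of 2
total 32 bytes, alignment 2
— Node2 —
m2 at 0 (size 14, align 2) → ends 14
m1 at 14 (size 6, align 2) → ends 20
m12 at 20 (size 2, align 2) → ends 22
m16 at 22 (size 2, align 2) → ends 24
m6 at 24 (size 2, align 2) → ends 26
m10 at 26 (size 1, align 1) → ends 27
m18 at 27 (size 1, align 1) → ends 28
m8 at 28 (size 1, align 1) → ends 29
d at 29 (size 1, align 1) → ends 30
total 30 bytes, alignment 2
32 − 30 = 2

2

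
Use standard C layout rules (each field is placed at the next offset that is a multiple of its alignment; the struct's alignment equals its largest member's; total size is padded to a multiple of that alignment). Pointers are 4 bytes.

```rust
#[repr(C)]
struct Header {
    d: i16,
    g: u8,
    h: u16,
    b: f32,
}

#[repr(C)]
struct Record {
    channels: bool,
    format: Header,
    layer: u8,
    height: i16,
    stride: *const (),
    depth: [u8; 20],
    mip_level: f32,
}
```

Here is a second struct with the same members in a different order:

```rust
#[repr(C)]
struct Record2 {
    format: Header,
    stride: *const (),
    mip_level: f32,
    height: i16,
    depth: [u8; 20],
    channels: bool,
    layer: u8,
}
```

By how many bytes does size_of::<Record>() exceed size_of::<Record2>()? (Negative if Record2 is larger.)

Header: 0..2  d  (2B, 2-aligned); 2..3  g  (1B, 1-aligned); 3..4  -- padding (1B); 4..6  h  (2B, 2-aligned); 6..8  -- padding (2B); 8..12  b  (4B, 4-aligned); sizeof = 12, alignof = 4
0..1  channels  (1B, 1-aligned)
1..4  -- padding (3B)
4..16  format  (12B, 4-aligned)
16..17  layer  (1B, 1-aligned)
17..18  -- padding (1B)
18..20  height  (2B, 2-aligned)
20..24  stride  (4B, 4-aligned)
24..44  depth  (20B, 1-aligned)
44..48  mip_level  (4B, 4-aligned)
sizeof = 48, alignof = 4
— Record2 —
0..12  format  (12B, 4-aligned)
12..16  stride  (4B, 4-aligned)
16..20  mip_level  (4B, 4-aligned)
20..22  height  (2B, 2-aligned)
22..42  depth  (20B, 1-aligned)
42..43  channels  (1B, 1-aligned)
43..44  layer  (1B, 1-aligned)
sizeof = 44, alignof = 4
48 − 44 = 4

4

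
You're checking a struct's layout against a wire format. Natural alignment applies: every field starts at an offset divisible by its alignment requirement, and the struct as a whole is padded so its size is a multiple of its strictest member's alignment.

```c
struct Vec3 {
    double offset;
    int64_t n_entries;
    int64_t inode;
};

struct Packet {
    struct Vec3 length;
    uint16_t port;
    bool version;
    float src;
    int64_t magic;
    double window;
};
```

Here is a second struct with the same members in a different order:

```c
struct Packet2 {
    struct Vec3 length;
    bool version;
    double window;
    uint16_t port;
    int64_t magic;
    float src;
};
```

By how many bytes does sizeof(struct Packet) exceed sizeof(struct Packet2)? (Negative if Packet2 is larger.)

-16

Vec3: @0: offset [8B, align 8] → 8; @8: n_entries [8B, align 8] → 16; @16: inode [8B, align 8] → 24; size 24, align 8
@0: length [24B, align 8] → 24
@24: port [2B, align 2] → 26
@26: version [1B, align 1] → 27
+1 pad (align 4)
@28: src [4B, align 4] → 32
@32: magic [8B, align 8] → 40
@40: window [8B, align 8] → 48
size 48, align 8
— Packet2 —
@0: length [24B, align 8] → 24
@24: version [1B, align 1] → 25
+7 pad (align 8)
@32: window [8B, align 8] → 40
@40: port [2B, align 2] → 42
+6 pad (align 8)
@48: magic [8B, align 8] → 56
@56: src [4B, align 4] → 60
+4 tail pad (align 8)
size 64, align 8
48 − 64 = -16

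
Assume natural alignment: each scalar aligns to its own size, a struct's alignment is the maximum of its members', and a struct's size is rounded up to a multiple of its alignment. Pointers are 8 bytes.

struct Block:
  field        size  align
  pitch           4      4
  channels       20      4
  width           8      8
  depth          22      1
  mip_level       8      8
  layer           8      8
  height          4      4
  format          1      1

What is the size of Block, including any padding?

80

pitch at 0 (size 4, align 4) → ends 4
channels at 4 (size 20, align 4) → ends 24
width at 24 (size 8, align 8) → ends 32
depth at 32 (size 22, align 1) → ends 54
pad 2 to align 8 for mip_level
mip_level at 56 (size 8, align 8) → ends 64
layer at 64 (size 8, align 8) → ends 72
height at 72 (size 4, align 4) → ends 76
format at 76 (size 1, align 1) → ends 77
tail pad 3 to reach multiple of 8
total 80 bytes, alignment 8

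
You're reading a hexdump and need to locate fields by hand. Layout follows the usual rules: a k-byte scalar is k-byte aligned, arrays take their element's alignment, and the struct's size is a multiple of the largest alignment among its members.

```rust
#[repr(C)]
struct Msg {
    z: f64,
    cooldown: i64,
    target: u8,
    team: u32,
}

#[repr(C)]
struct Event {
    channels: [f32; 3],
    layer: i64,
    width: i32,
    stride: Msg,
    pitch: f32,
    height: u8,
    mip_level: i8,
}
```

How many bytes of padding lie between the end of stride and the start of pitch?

0

Msg: @0: z [8B, align 8] → 8; @8: cooldown [8B, align 8] → 16; @16: target [1B, align 1] → 17; +3 pad (align 4); @20: team [4B, align 4] → 24; size 24, align 8
@0: channels [12B, align 4] → 12
+4 pad (align 8)
@16: layer [8B, align 8] → 24
@24: width [4B, align 4] → 28
+4 pad (align 8)
@32: stride [24B, align 8] → 56
@56: pitch [4B, align 4] → 60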